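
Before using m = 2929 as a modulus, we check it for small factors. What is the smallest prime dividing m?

2929 is odd.
Digit sum 22, not divisible by 3.
Ends in 9: not divisible by 5.
7: 2929 = 7·418 + 3
11: 2929 = 11·266 + 3
13: 2929 = 13·225 + 4
17: 2929 = 17·172 + 5
19: 2929 = 19·154 + 3
23: 2929 = 23·127 + 8
29: 2929 = 29·101

29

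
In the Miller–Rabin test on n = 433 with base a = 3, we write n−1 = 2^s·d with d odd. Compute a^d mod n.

1

433 − 1 = 432 = 2^4 · 27, so d = 27.
3^1 ≡ 3 (mod 433)
3^2 ≡ 3^2 = 9 ≡ 9 (mod 433)
3^4 ≡ 9^2 = 81 ≡ 81 (mod 433)
3^8 ≡ 81^2 = 6561 ≡ 66 (mod 433)
3^16 ≡ 66^2 = 4356 ≡ 26 (mod 433)
27 = 16 + 8 + 2 + 1 in binary powers of 2.
So 3^27 ≡ 26 · 66 · 9 · 3 ≡ 1 (mod 433).
Since 3^d ≡ 1 (mod 433), base 3 does not prove 433 composite.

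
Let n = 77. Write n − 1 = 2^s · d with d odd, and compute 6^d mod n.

77 − 1 = 76 = 2^2 · 19, so d = 19.
6^1 ≡ 6 (mod 77)
6^2 ≡ 6^2 = 36 ≡ 36 (mod 77)
6^4 ≡ 36^2 = 1296 ≡ 64 (mod 77)
6^8 ≡ 64^2 = 4096 ≡ 15 (mod 77)
6^16 ≡ 15^2 = 225 ≡ 71 (mod 77)
19 = 16 + 2 + 1 in binary powers of 2.
So 6^19 ≡ 71 · 36 · 6 ≡ 13 (mod 77).
Squaring chain: 13 → 15; never reaches −1, so base 6 is a Miller–Rabin witness that 77 is composite.

13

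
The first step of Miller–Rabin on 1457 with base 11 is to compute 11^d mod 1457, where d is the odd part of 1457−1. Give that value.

1158

1457 − 1 = 1456 = 2^4 · 91, so d = 91.
11^1 ≡ 11 (mod 1457)
11^2 ≡ 11^2 = 121 ≡ 121 (mod 1457)
11^4 ≡ 121^2 = 14641 ≡ 71 (mod 1457)
11^8 ≡ 71^2 = 5041 ≡ 670 (mod 1457)
11^16 ≡ 670^2 = 448900 ≡ 144 (mod 1457)
11^32 ≡ 144^2 = 20736 ≡ 338 (mod 1457)
11^64 ≡ 338^2 = 114244 ≡ 598 (mod 1457)
91 = 64 + 16 + 8 + 2 + 1 in binary powers of 2.
So 11^91 ≡ 598 · 144 · 670 · 121 · 11 ≡ 1158 (mod 1457).
Squaring chain: 1158 → 524 → 660 → 1414; never reaches −1, so base 11 is a Miller–Rabin witness that 1457 is composite.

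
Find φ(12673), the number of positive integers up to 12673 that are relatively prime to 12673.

Factor: 12673 = 19 · 23 · 29.
φ(12673) = (19−1) · (23−1) · (29−1) = 18 · 22 · 28 = 11088.

11088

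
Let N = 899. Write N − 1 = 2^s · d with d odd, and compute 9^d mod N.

38

899 − 1 = 898 = 2^1 · 449, so d = 449.
9^1 ≡ 9 (mod 899)
9^2 ≡ 9^2 = 81 ≡ 81 (mod 899)
9^4 ≡ 81^2 = 6561 ≡ 268 (mod 899)
9^8 ≡ 268^2 = 71824 ≡ 803 (mod 899)
9^16 ≡ 803^2 = 644809 ≡ 226 (mod 899)
9^32 ≡ 226^2 = 51076 ≡ 732 (mod 899)
9^64 ≡ 732^2 = 535824 ≡ 20 (mod 899)
9^128 ≡ 20^2 = 400 ≡ 400 (mod 899)
9^256 ≡ 400^2 = 160000 ≡ 877 (mod 899)
449 = 256 + 128 + 64 + 1 in binary powers of 2.
So 9^449 ≡ 877 · 400 · 20 · 9 ≡ 38 (mod 899).
Squaring chain: 38; never reaches −1, so base 9 is a Miller–Rabin witness that 899 is composite.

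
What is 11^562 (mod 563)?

1

11^1 ≡ 11 (mod 563)
11^2 ≡ 11^2 = 121 ≡ 121 (mod 563)
11^4 ≡ 121^2 = 14641 ≡ 3 (mod 563)
11^8 ≡ 3^2 = 9 ≡ 9 (mod 563)
11^16 ≡ 9^2 = 81 ≡ 81 (mod 563)
11^32 ≡ 81^2 = 6561 ≡ 368 (mod 563)
11^64 ≡ 368^2 = 135424 ≡ 304 (mod 563)
11^128 ≡ 304^2 = 92416 ≡ 84 (mod 563)
11^256 ≡ 84^2 = 7056 ≡ 300 (mod 563)
11^512 ≡ 300^2 = 90000 ≡ 483 (mod 563)
562 = 512 + 32 + 16 + 2 in binary powers of 2.
So 11^562 ≡ 483 · 368 · 81 · 121 ≡ 1 (mod 563).
Since the result is 1, base 11 gives no evidence that 563 is composite.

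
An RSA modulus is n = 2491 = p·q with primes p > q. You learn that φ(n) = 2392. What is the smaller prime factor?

47

φ(n) = (p−1)(q−1) = n − (p+q) + 1, so p + q = 2491 − 2392 + 1 = 100.
p and q are the roots of t² − 100t + 2491 = 0.
Discriminant: 100² − 4·2491 = 10000 − 9964 = 36; √36 = 6.
q = (100 − 6)/2 = 47, p = (100 + 6)/2 = 53.
Check: 47 · 53 = 2491.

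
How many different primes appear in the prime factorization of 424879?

4

424879 = 7^2 · 8671
8671 = 13 · 667
667 = 23 · 29
424879 = 7^2 · 13 · 23 · 29, which has 4 distinct prime factors.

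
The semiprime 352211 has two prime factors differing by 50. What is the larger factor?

Since p = q + 50, we have 352211 = q(q + 50), so q² + 50q − 352211 = 0.
Discriminant: 50² + 4·352211 = 2500 + 1408844 = 1411344; √1411344 = 1188.
q = (−50 + 1188)/2 = 569, and p = q + 50 = 619.
Check: 569 · 619 = 352211.

619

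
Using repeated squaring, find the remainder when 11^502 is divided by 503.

11^1 ≡ 11 (mod 503)
11^2 ≡ 11^2 = 121 ≡ 121 (mod 503)
11^4 ≡ 121^2 = 14641 ≡ 54 (mod 503)
11^8 ≡ 54^2 = 2916 ≡ 401 (mod 503)
11^16 ≡ 401^2 = 160801 ≡ 344 (mod 503)
11^32 ≡ 344^2 = 118336 ≡ 131 (mod 503)
11^64 ≡ 131^2 = 17161 ≡ 59 (mod 503)
11^128 ≡ 59^2 = 3481 ≡ 463 (mod 503)
11^256 ≡ 463^2 = 214369 ≡ 91 (mod 503)
502 = 256 + 128 + 64 + 32 + 16 + 4 + 2 in binary powers of 2.
So 11^502 ≡ 91 · 463 · 59 · 131 · 344 · 54 · 121 ≡ 1 (mod 503).
Since the result is 1, base 11 gives no evidence that 503 is composite.

1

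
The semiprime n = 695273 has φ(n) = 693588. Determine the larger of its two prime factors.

φ(n) = (p−1)(q−1) = n − (p+q) + 1, so p + q = 695273 − 693588 + 1 = 1686.
p and q are the roots of t² − 1686t + 695273 = 0.
Discriminant: 1686² − 4·695273 = 2842596 − 2781092 = 61504; √61504 = 248.
q = (1686 − 248)/2 = 719, p = (1686 + 248)/2 = 967.
Check: 719 · 967 = 695273.

967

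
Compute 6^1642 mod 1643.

6^1 ≡ 6 (mod 1643)
6^2 ≡ 6^2 = 36 ≡ 36 (mod 1643)
6^4 ≡ 36^2 = 1296 ≡ 1296 (mod 1643)
6^8 ≡ 1296^2 = 1679616 ≡ 470 (mod 1643)
6^16 ≡ 470^2 = 220900 ≡ 738 (mod 1643)
6^32 ≡ 738^2 = 544644 ≡ 811 (mod 1643)
6^64 ≡ 811^2 = 657721 ≡ 521 (mod 1643)
6^128 ≡ 521^2 = 271441 ≡ 346 (mod 1643)
6^256 ≡ 346^2 = 119716 ≡ 1420 (mod 1643)
6^512 ≡ 1420^2 = 2016400 ≡ 439 (mod 1643)
6^1024 ≡ 439^2 = 192721 ≡ 490 (mod 1643)
1642 = 1024 + 512 + 64 + 32 + 8 + 2 in binary powers of 2.
So 6^1642 ≡ 490 · 439 · 521 · 811 · 470 · 36 ≡ 1296 (mod 1643).
Since 1296 ≠ 1, base 6 is a Fermat witness: 1643 is composite.

1296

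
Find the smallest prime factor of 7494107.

7494107 is odd.
Digit sum 32, not divisible by 3.
Ends in 7: not divisible by 5.
7: 7494107 = 7·1070586 + 5
11: 7494107 = 11·681282 + 5
13: 7494107 = 13·576469 + 10
17: 7494107 = 17·440829 + 14
19: 7494107 = 19·394426 + 13
23: 7494107 = 23·325830 + 17
29: 7494107 = 29·258417 + 14
31: 7494107 = 31·241745 + 12
37: 7494107 = 37·202543 + 16
41: 7494107 = 41·182783 + 4
43: 7494107 = 43·174281 + 24
47: 7494107 = 47·159449 + 4
53: 7494107 = 53·141398 + 13
59: 7494107 = 59·127018 + 45
61: 7494107 = 61·122854 + 13
67: 7494107 = 67·111852 + 23
71: 7494107 = 71·105550 + 57
73: 7494107 = 73·102659

73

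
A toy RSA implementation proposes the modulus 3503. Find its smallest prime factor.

3503 is odd.
Digit sum 11, not divisible by 3.
Ends in 3: not divisible by 5.
7: 3503 = 7·500 + 3
11: 3503 = 11·318 + 5
13: 3503 = 13·269 + 6
17: 3503 = 17·206 + 1
19: 3503 = 19·184 + 7
23: 3503 = 23·152 + 7
29: 3503 = 29·120 + 23
31: 3503 = 31·113

31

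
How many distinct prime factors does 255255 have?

6

255255 = 3 · 85085
85085 = 5 · 17017
17017 = 7 · 2431
2431 = 11 · 221
221 = 13 · 17
255255 = 3 · 5 · 7 · 11 · 13 · 17, which has 6 distinct prime factors.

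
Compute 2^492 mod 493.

2^1 ≡ 2 (mod 493)
2^2 ≡ 2^2 = 4 ≡ 4 (mod 493)
2^4 ≡ 4^2 = 16 ≡ 16 (mod 493)
2^8 ≡ 16^2 = 256 ≡ 256 (mod 493)
2^16 ≡ 256^2 = 65536 ≡ 460 (mod 493)
2^32 ≡ 460^2 = 211600 ≡ 103 (mod 493)
2^64 ≡ 103^2 = 10609 ≡ 256 (mod 493)
2^128 ≡ 256^2 = 65536 ≡ 460 (mod 493)
2^256 ≡ 460^2 = 211600 ≡ 103 (mod 493)
492 = 256 + 128 + 64 + 32 + 8 + 4 in binary powers of 2.
So 2^492 ≡ 103 · 460 · 256 · 103 · 256 · 16 ≡ 373 (mod 493).
Since 373 ≠ 1, base 2 is a Fermat witness: 493 is composite.

373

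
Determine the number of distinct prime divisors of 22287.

22287 = 3 · 7429
7429 = 17 · 437
437 = 19 · 23
22287 = 3 · 17 · 19 · 23, which has 4 distinct prime factors.

4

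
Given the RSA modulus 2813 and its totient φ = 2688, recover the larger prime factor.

φ(n) = (p−1)(q−1) = n − (p+q) + 1, so p + q = 2813 − 2688 + 1 = 126.
p and q are the roots of t² − 126t + 2813 = 0.
Discriminant: 126² − 4·2813 = 15876 − 11252 = 4624; √4624 = 68.
q = (126 − 68)/2 = 29, p = (126 + 68)/2 = 97.
Check: 29 · 97 = 2813.

97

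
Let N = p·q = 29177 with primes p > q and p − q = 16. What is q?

Since p = q + 16, we have 29177 = q(q + 16), so q² + 16q − 29177 = 0.
Discriminant: 16² + 4·29177 = 256 + 116708 = 116964; √116964 = 342.
q = (−16 + 342)/2 = 163, and p = q + 16 = 179.
Check: 163 · 179 = 29177.

163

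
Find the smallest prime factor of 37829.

37829 is odd.
Digit sum 29, not divisible by 3.
Ends in 9: not divisible by 5.
7: 37829 = 7·5404 + 1
11: 37829 = 11·3439

11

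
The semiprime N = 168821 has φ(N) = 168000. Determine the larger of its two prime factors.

421

φ(n) = (p−1)(q−1) = n − (p+q) + 1, so p + q = 168821 − 168000 + 1 = 822.
p and q are the roots of t² − 822t + 168821 = 0.
Discriminant: 822² − 4·168821 = 675684 − 675284 = 400; √400 = 20.
q = (822 − 20)/2 = 401, p = (822 + 20)/2 = 421.
Check: 401 · 421 = 168821.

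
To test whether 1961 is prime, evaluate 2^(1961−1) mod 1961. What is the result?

2^1 ≡ 2 (mod 1961)
2^2 ≡ 2^2 = 4 ≡ 4 (mod 1961)
2^4 ≡ 4^2 = 16 ≡ 16 (mod 1961)
2^8 ≡ 16^2 = 256 ≡ 256 (mod 1961)
2^16 ≡ 256^2 = 65536 ≡ 823 (mod 1961)
2^32 ≡ 823^2 = 677329 ≡ 784 (mod 1961)
2^64 ≡ 784^2 = 614656 ≡ 863 (mod 1961)
2^128 ≡ 863^2 = 744769 ≡ 1550 (mod 1961)
2^256 ≡ 1550^2 = 2402500 ≡ 275 (mod 1961)
2^512 ≡ 275^2 = 75625 ≡ 1107 (mod 1961)
2^1024 ≡ 1107^2 = 1225449 ≡ 1785 (mod 1961)
1960 = 1024 + 512 + 256 + 128 + 32 + 8 in binary powers of 2.
So 2^1960 ≡ 1785 · 1107 · 275 · 1550 · 784 · 256 ≡ 1785 (mod 1961).
Since 1785 ≠ 1, base 2 is a Fermat witness: 1961 is composite.

1785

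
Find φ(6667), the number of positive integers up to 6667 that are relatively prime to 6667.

Factor: 6667 = 59 · 113.
φ(6667) = (59−1) · (113−1) = 58 · 112 = 6496.

6496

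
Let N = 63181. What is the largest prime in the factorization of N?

63181 = 23 · 2747
2747 = 41 · 67
67 is prime.
So 63181 = 23 · 41 · 67; the largest prime factor is 67.

67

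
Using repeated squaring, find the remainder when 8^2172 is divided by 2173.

346

8^1 ≡ 8 (mod 2173)
8^2 ≡ 8^2 = 64 ≡ 64 (mod 2173)
8^4 ≡ 64^2 = 4096 ≡ 1923 (mod 2173)
8^8 ≡ 1923^2 = 3697929 ≡ 1656 (mod 2173)
8^16 ≡ 1656^2 = 2742336 ≡ 10 (mod 2173)
8^32 ≡ 10^2 = 100 ≡ 100 (mod 2173)
8^64 ≡ 100^2 = 10000 ≡ 1308 (mod 2173)
8^128 ≡ 1308^2 = 1710864 ≡ 713 (mod 2173)
8^256 ≡ 713^2 = 508369 ≡ 2060 (mod 2173)
8^512 ≡ 2060^2 = 4243600 ≡ 1904 (mod 2173)
8^1024 ≡ 1904^2 = 3625216 ≡ 652 (mod 2173)
8^2048 ≡ 652^2 = 425104 ≡ 1369 (mod 2173)
2172 = 2048 + 64 + 32 + 16 + 8 + 4 in binary powers of 2.
So 8^2172 ≡ 1369 · 1308 · 100 · 10 · 1656 · 1923 ≡ 346 (mod 2173).
Since 346 ≠ 1, base 8 is a Fermat witness: 2173 is composite.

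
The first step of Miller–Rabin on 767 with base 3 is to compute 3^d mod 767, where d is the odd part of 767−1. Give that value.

139

767 − 1 = 766 = 2^1 · 383, so d = 383.
3^1 ≡ 3 (mod 767)
3^2 ≡ 3^2 = 9 ≡ 9 (mod 767)
3^4 ≡ 9^2 = 81 ≡ 81 (mod 767)
3^8 ≡ 81^2 = 6561 ≡ 425 (mod 767)
3^16 ≡ 425^2 = 180625 ≡ 380 (mod 767)
3^32 ≡ 380^2 = 144400 ≡ 204 (mod 767)
3^64 ≡ 204^2 = 41616 ≡ 198 (mod 767)
3^128 ≡ 198^2 = 39204 ≡ 87 (mod 767)
3^256 ≡ 87^2 = 7569 ≡ 666 (mod 767)
383 = 256 + 64 + 32 + 16 + 8 + 4 + 2 + 1 in binary powers of 2.
So 3^383 ≡ 666 · 198 · 204 · 380 · 425 · 81 · 9 · 3 ≡ 139 (mod 767).
Squaring chain: 139; never reaches −1, so base 3 is a Miller–Rabin witness that 767 is composite.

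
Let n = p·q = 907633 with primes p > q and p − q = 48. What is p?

Since p = q + 48, we have 907633 = q(q + 48), so q² + 48q − 907633 = 0.
Discriminant: 48² + 4·907633 = 2304 + 3630532 = 3632836; √3632836 = 1906.
q = (−48 + 1906)/2 = 929, and p = q + 48 = 977.
Check: 929 · 977 = 907633.

977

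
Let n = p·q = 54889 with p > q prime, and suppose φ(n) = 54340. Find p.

419

φ(n) = (p−1)(q−1) = n − (p+q) + 1, so p + q = 54889 − 54340 + 1 = 550.
p and q are the roots of t² − 550t + 54889 = 0.
Discriminant: 550² − 4·54889 = 302500 − 219556 = 82944; √82944 = 288.
q = (550 − 288)/2 = 131, p = (550 + 288)/2 = 419.
Check: 131 · 419 = 54889.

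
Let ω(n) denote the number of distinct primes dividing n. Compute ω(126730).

5

126730 = 2 · 63365
63365 = 5 · 12673
12673 = 19 · 667
667 = 23 · 29
126730 = 2 · 5 · 19 · 23 · 29, which has 5 distinct prime factors.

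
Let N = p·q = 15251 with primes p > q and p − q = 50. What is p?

151

Since p = q + 50, we have 15251 = q(q + 50), so q² + 50q − 15251 = 0.
Discriminant: 50² + 4·15251 = 2500 + 61004 = 63504; √63504 = 252.
q = (−50 + 252)/2 = 101, and p = q + 50 = 151.
Check: 101 · 151 = 15251.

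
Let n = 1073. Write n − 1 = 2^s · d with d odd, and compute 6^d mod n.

734

1073 − 1 = 1072 = 2^4 · 67, so d = 67.
6^1 ≡ 6 (mod 1073)
6^2 ≡ 6^2 = 36 ≡ 36 (mod 1073)
6^4 ≡ 36^2 = 1296 ≡ 223 (mod 1073)
6^8 ≡ 223^2 = 49729 ≡ 371 (mod 1073)
6^16 ≡ 371^2 = 137641 ≡ 297 (mod 1073)
6^32 ≡ 297^2 = 88209 ≡ 223 (mod 1073)
6^64 ≡ 223^2 = 49729 ≡ 371 (mod 1073)
67 = 64 + 2 + 1 in binary powers of 2.
So 6^67 ≡ 371 · 36 · 6 ≡ 734 (mod 1073).
Squaring chain: 734 → 110 → 297 → 223; never reaches −1, so base 6 is a Miller–Rabin witness that 1073 is composite.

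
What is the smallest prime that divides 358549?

358549 is odd.
Digit sum 34, not divisible by 3.
Ends in 9: not divisible by 5.
7: 358549 = 7·51221 + 2
11: 358549 = 11·32595 + 4
13: 358549 = 13·27580 + 9
17: 358549 = 17·21091 + 2
19: 358549 = 19·18871

19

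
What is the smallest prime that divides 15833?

15833 is odd.
Digit sum 20, not divisible by 3.
Ends in 3: not divisible by 5.
7: 15833 = 7·2261 + 6
11: 15833 = 11·1439 + 4
13: 15833 = 13·1217 + 12
17: 15833 = 17·931 + 6
19: 15833 = 19·833 + 6
23: 15833 = 23·688 + 9
29: 15833 = 29·545 + 28
31: 15833 = 31·510 + 23
37: 15833 = 37·427 + 34
41: 15833 = 41·386 + 7
43: 15833 = 43·368 + 9
47: 15833 = 47·336 + 41
53: 15833 = 53·298 + 39
59: 15833 = 59·268 + 21
61: 15833 = 61·259 + 34
67: 15833 = 67·236 + 21
71: 15833 = 71·223

71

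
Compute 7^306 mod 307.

1

7^1 ≡ 7 (mod 307)
7^2 ≡ 7^2 = 49 ≡ 49 (mod 307)
7^4 ≡ 49^2 = 2401 ≡ 252 (mod 307)
7^8 ≡ 252^2 = 63504 ≡ 262 (mod 307)
7^16 ≡ 262^2 = 68644 ≡ 183 (mod 307)
7^32 ≡ 183^2 = 33489 ≡ 26 (mod 307)
7^64 ≡ 26^2 = 676 ≡ 62 (mod 307)
7^128 ≡ 62^2 = 3844 ≡ 160 (mod 307)
7^256 ≡ 160^2 = 25600 ≡ 119 (mod 307)
306 = 256 + 32 + 16 + 2 in binary powers of 2.
So 7^306 ≡ 119 · 26 · 183 · 49 ≡ 1 (mod 307).
Since the result is 1, base 7 gives no evidence that 307 is composite.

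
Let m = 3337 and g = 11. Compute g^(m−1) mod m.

1352

11^1 ≡ 11 (mod 3337)
11^2 ≡ 11^2 = 121 ≡ 121 (mod 3337)
11^4 ≡ 121^2 = 14641 ≡ 1293 (mod 3337)
11^8 ≡ 1293^2 = 1671849 ≡ 12 (mod 3337)
11^16 ≡ 12^2 = 144 ≡ 144 (mod 3337)
11^32 ≡ 144^2 = 20736 ≡ 714 (mod 3337)
11^64 ≡ 714^2 = 509796 ≡ 2572 (mod 3337)
11^128 ≡ 2572^2 = 6615184 ≡ 1250 (mod 3337)
11^256 ≡ 1250^2 = 1562500 ≡ 784 (mod 3337)
11^512 ≡ 784^2 = 614656 ≡ 648 (mod 3337)
11^1024 ≡ 648^2 = 419904 ≡ 2779 (mod 3337)
11^2048 ≡ 2779^2 = 7722841 ≡ 1023 (mod 3337)
3336 = 2048 + 1024 + 256 + 8 in binary powers of 2.
So 11^3336 ≡ 1023 · 2779 · 784 · 12 ≡ 1352 (mod 3337).
Since 1352 ≠ 1, base 11 is a Fermat witness: 3337 is composite.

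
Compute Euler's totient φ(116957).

108864

Factor: 116957 = 29 · 37 · 109.
φ(116957) = (29−1) · (37−1) · (109−1) = 28 · 36 · 108 = 108864.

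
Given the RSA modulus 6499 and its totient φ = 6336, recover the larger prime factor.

97

φ(n) = (p−1)(q−1) = n − (p+q) + 1, so p + q = 6499 − 6336 + 1 = 164.
p and q are the roots of t² − 164t + 6499 = 0.
Discriminant: 164² − 4·6499 = 26896 − 25996 = 900; √900 = 30.
q = (164 − 30)/2 = 67, p = (164 + 30)/2 = 97.
Check: 67 · 97 = 6499.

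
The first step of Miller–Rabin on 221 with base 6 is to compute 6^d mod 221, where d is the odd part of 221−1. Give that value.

150

221 − 1 = 220 = 2^2 · 55, so d = 55.
6^1 ≡ 6 (mod 221)
6^2 ≡ 6^2 = 36 ≡ 36 (mod 221)
6^4 ≡ 36^2 = 1296 ≡ 191 (mod 221)
6^8 ≡ 191^2 = 36481 ≡ 16 (mod 221)
6^16 ≡ 16^2 = 256 ≡ 35 (mod 221)
6^32 ≡ 35^2 = 1225 ≡ 120 (mod 221)
55 = 32 + 16 + 4 + 2 + 1 in binary powers of 2.
So 6^55 ≡ 120 · 35 · 191 · 36 · 6 ≡ 150 (mod 221).
Squaring chain: 150 → 179; never reaches −1, so base 6 is a Miller–Rabin witness that 221 is composite.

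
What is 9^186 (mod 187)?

64

9^1 ≡ 9 (mod 187)
9^2 ≡ 9^2 = 81 ≡ 81 (mod 187)
9^4 ≡ 81^2 = 6561 ≡ 16 (mod 187)
9^8 ≡ 16^2 = 256 ≡ 69 (mod 187)
9^16 ≡ 69^2 = 4761 ≡ 86 (mod 187)
9^32 ≡ 86^2 = 7396 ≡ 103 (mod 187)
9^64 ≡ 103^2 = 10609 ≡ 137 (mod 187)
9^128 ≡ 137^2 = 18769 ≡ 69 (mod 187)
186 = 128 + 32 + 16 + 8 + 2 in binary powers of 2.
So 9^186 ≡ 69 · 103 · 86 · 69 · 81 ≡ 64 (mod 187).
Since 64 ≠ 1, base 9 is a Fermat witness: 187 is composite.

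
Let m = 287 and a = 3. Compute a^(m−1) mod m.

3^1 ≡ 3 (mod 287)
3^2 ≡ 3^2 = 9 ≡ 9 (mod 287)
3^4 ≡ 9^2 = 81 ≡ 81 (mod 287)
3^8 ≡ 81^2 = 6561 ≡ 247 (mod 287)
3^16 ≡ 247^2 = 61009 ≡ 165 (mod 287)
3^32 ≡ 165^2 = 27225 ≡ 247 (mod 287)
3^64 ≡ 247^2 = 61009 ≡ 165 (mod 287)
3^128 ≡ 165^2 = 27225 ≡ 247 (mod 287)
3^256 ≡ 247^2 = 61009 ≡ 165 (mod 287)
286 = 256 + 16 + 8 + 4 + 2 in binary powers of 2.
So 3^286 ≡ 165 · 165 · 247 · 81 · 9 ≡ 32 (mod 287).
Since 32 ≠ 1, base 3 is a Fermat witness: 287 is composite.

32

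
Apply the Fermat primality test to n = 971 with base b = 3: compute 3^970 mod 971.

1

3^1 ≡ 3 (mod 971)
3^2 ≡ 3^2 = 9 ≡ 9 (mod 971)
3^4 ≡ 9^2 = 81 ≡ 81 (mod 971)
3^8 ≡ 81^2 = 6561 ≡ 735 (mod 971)
3^16 ≡ 735^2 = 540225 ≡ 349 (mod 971)
3^32 ≡ 349^2 = 121801 ≡ 426 (mod 971)
3^64 ≡ 426^2 = 181476 ≡ 870 (mod 971)
3^128 ≡ 870^2 = 756900 ≡ 491 (mod 971)
3^256 ≡ 491^2 = 241081 ≡ 273 (mod 971)
3^512 ≡ 273^2 = 74529 ≡ 733 (mod 971)
970 = 512 + 256 + 128 + 64 + 8 + 2 in binary powers of 2.
So 3^970 ≡ 733 · 273 · 491 · 870 · 735 · 9 ≡ 1 (mod 971).
Since the result is 1, base 3 gives no evidence that 971 is composite.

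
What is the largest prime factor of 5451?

79

5451 = 3 · 1817
1817 = 23 · 79
79 is prime.
So 5451 = 3 · 23 · 79; the largest prime factor is 79.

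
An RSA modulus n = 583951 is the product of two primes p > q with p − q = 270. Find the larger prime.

911

Since p = q + 270, we have 583951 = q(q + 270), so q² + 270q − 583951 = 0.
Discriminant: 270² + 4·583951 = 72900 + 2335804 = 2408704; √2408704 = 1552.
q = (−270 + 1552)/2 = 641, and p = q + 270 = 911.
Check: 641 · 911 = 583951.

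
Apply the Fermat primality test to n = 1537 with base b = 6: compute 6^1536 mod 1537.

6^1 ≡ 6 (mod 1537)
6^2 ≡ 6^2 = 36 ≡ 36 (mod 1537)
6^4 ≡ 36^2 = 1296 ≡ 1296 (mod 1537)
6^8 ≡ 1296^2 = 1679616 ≡ 1212 (mod 1537)
6^16 ≡ 1212^2 = 1468944 ≡ 1109 (mod 1537)
6^32 ≡ 1109^2 = 1229881 ≡ 281 (mod 1537)
6^64 ≡ 281^2 = 78961 ≡ 574 (mod 1537)
6^128 ≡ 574^2 = 329476 ≡ 558 (mod 1537)
6^256 ≡ 558^2 = 311364 ≡ 890 (mod 1537)
6^512 ≡ 890^2 = 792100 ≡ 545 (mod 1537)
6^1024 ≡ 545^2 = 297025 ≡ 384 (mod 1537)
1536 = 1024 + 512 in binary powers of 2.
So 6^1536 ≡ 384 · 545 ≡ 248 (mod 1537).
Since 248 ≠ 1, base 6 is a Fermat witness: 1537 is composite.

248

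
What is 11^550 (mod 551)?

11^1 ≡ 11 (mod 551)
11^2 ≡ 11^2 = 121 ≡ 121 (mod 551)
11^4 ≡ 121^2 = 14641 ≡ 315 (mod 551)
11^8 ≡ 315^2 = 99225 ≡ 45 (mod 551)
11^16 ≡ 45^2 = 2025 ≡ 372 (mod 551)
11^32 ≡ 372^2 = 138384 ≡ 83 (mod 551)
11^64 ≡ 83^2 = 6889 ≡ 277 (mod 551)
11^128 ≡ 277^2 = 76729 ≡ 140 (mod 551)
11^256 ≡ 140^2 = 19600 ≡ 315 (mod 551)
11^512 ≡ 315^2 = 99225 ≡ 45 (mod 551)
550 = 512 + 32 + 4 + 2 in binary powers of 2.
So 11^550 ≡ 45 · 83 · 315 · 121 ≡ 410 (mod 551).
Since 410 ≠ 1, base 11 is a Fermat witness: 551 is composite.

410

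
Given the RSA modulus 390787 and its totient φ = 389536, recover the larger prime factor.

659

φ(n) = (p−1)(q−1) = n − (p+q) + 1, so p + q = 390787 − 389536 + 1 = 1252.
p and q are the roots of t² − 1252t + 390787 = 0.
Discriminant: 1252² − 4·390787 = 1567504 − 1563148 = 4356; √4356 = 66.
q = (1252 − 66)/2 = 593, p = (1252 + 66)/2 = 659.
Check: 593 · 659 = 390787.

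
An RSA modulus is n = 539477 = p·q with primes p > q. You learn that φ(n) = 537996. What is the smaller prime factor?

φ(n) = (p−1)(q−1) = n − (p+q) + 1, so p + q = 539477 − 537996 + 1 = 1482.
p and q are the roots of t² − 1482t + 539477 = 0.
Discriminant: 1482² − 4·539477 = 2196324 − 2157908 = 38416; √38416 = 196.
q = (1482 − 196)/2 = 643, p = (1482 + 196)/2 = 839.
Check: 643 · 839 = 539477.

643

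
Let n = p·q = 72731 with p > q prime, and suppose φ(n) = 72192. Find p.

φ(n) = (p−1)(q−1) = n − (p+q) + 1, so p + q = 72731 − 72192 + 1 = 540.
p and q are the roots of t² − 540t + 72731 = 0.
Discriminant: 540² − 4·72731 = 291600 − 290924 = 676; √676 = 26.
q = (540 − 26)/2 = 257, p = (540 + 26)/2 = 283.
Check: 257 · 283 = 72731.

283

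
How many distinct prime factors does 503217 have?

5

503217 = 3^2 · 55913
55913 = 11 · 5083
5083 = 13 · 391
391 = 17 · 23
503217 = 3^2 · 11 · 13 · 17 · 23, which has 5 distinct prime factors.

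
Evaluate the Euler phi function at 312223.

Factor: 312223 = 43 · 53 · 137.
φ(312223) = (43−1) · (53−1) · (137−1) = 42 · 52 · 136 = 297024.

297024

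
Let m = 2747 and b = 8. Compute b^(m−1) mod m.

1958

8^1 ≡ 8 (mod 2747)
8^2 ≡ 8^2 = 64 ≡ 64 (mod 2747)
8^4 ≡ 64^2 = 4096 ≡ 1349 (mod 2747)
8^8 ≡ 1349^2 = 1819801 ≡ 1287 (mod 2747)
8^16 ≡ 1287^2 = 1656369 ≡ 2675 (mod 2747)
8^32 ≡ 2675^2 = 7155625 ≡ 2437 (mod 2747)
8^64 ≡ 2437^2 = 5938969 ≡ 2702 (mod 2747)
8^128 ≡ 2702^2 = 7300804 ≡ 2025 (mod 2747)
8^256 ≡ 2025^2 = 4100625 ≡ 2101 (mod 2747)
8^512 ≡ 2101^2 = 4414201 ≡ 2519 (mod 2747)
8^1024 ≡ 2519^2 = 6345361 ≡ 2538 (mod 2747)
8^2048 ≡ 2538^2 = 6441444 ≡ 2476 (mod 2747)
2746 = 2048 + 512 + 128 + 32 + 16 + 8 + 2 in binary powers of 2.
So 8^2746 ≡ 2476 · 2519 · 2025 · 2437 · 2675 · 1287 · 64 ≡ 1958 (mod 2747).
Since 1958 ≠ 1, base 8 is a Fermat witness: 2747 is composite.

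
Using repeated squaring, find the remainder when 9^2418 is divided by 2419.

9^1 ≡ 9 (mod 2419)
9^2 ≡ 9^2 = 81 ≡ 81 (mod 2419)
9^4 ≡ 81^2 = 6561 ≡ 1723 (mod 2419)
9^8 ≡ 1723^2 = 2968729 ≡ 616 (mod 2419)
9^16 ≡ 616^2 = 379456 ≡ 2092 (mod 2419)
9^32 ≡ 2092^2 = 4376464 ≡ 493 (mod 2419)
9^64 ≡ 493^2 = 243049 ≡ 1149 (mod 2419)
9^128 ≡ 1149^2 = 1320201 ≡ 1846 (mod 2419)
9^256 ≡ 1846^2 = 3407716 ≡ 1764 (mod 2419)
9^512 ≡ 1764^2 = 3111696 ≡ 862 (mod 2419)
9^1024 ≡ 862^2 = 743044 ≡ 411 (mod 2419)
9^2048 ≡ 411^2 = 168921 ≡ 2010 (mod 2419)
2418 = 2048 + 256 + 64 + 32 + 16 + 2 in binary powers of 2.
So 9^2418 ≡ 2010 · 1764 · 1149 · 493 · 2092 · 81 ≡ 1844 (mod 2419).
Since 1844 ≠ 1, base 9 is a Fermat witness: 2419 is composite.

1844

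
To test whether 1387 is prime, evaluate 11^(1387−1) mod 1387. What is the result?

1141

11^1 ≡ 11 (mod 1387)
11^2 ≡ 11^2 = 121 ≡ 121 (mod 1387)
11^4 ≡ 121^2 = 14641 ≡ 771 (mod 1387)
11^8 ≡ 771^2 = 594441 ≡ 805 (mod 1387)
11^16 ≡ 805^2 = 648025 ≡ 296 (mod 1387)
11^32 ≡ 296^2 = 87616 ≡ 235 (mod 1387)
11^64 ≡ 235^2 = 55225 ≡ 1132 (mod 1387)
11^128 ≡ 1132^2 = 1281424 ≡ 1223 (mod 1387)
11^256 ≡ 1223^2 = 1495729 ≡ 543 (mod 1387)
11^512 ≡ 543^2 = 294849 ≡ 805 (mod 1387)
11^1024 ≡ 805^2 = 648025 ≡ 296 (mod 1387)
1386 = 1024 + 256 + 64 + 32 + 8 + 2 in binary powers of 2.
So 11^1386 ≡ 296 · 543 · 1132 · 235 · 805 · 121 ≡ 1141 (mod 1387).
Since 1141 ≠ 1, base 11 is a Fermat witness: 1387 is composite.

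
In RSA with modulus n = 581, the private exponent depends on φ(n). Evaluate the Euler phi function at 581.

Factor: 581 = 7 · 83.
φ(581) = (7−1) · (83−1) = 6 · 82 = 492.

492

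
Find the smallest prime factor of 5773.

5773 is odd.
Digit sum 22, not divisible by 3.
Ends in 3: not divisible by 5.
7: 5773 = 7·824 + 5
11: 5773 = 11·524 + 9
13: 5773 = 13·444 + 1
17: 5773 = 17·339 + 10
19: 5773 = 19·303 + 16
23: 5773 = 23·251

23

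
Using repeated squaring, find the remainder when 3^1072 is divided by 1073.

3^1 ≡ 3 (mod 1073)
3^2 ≡ 3^2 = 9 ≡ 9 (mod 1073)
3^4 ≡ 9^2 = 81 ≡ 81 (mod 1073)
3^8 ≡ 81^2 = 6561 ≡ 123 (mod 1073)
3^16 ≡ 123^2 = 15129 ≡ 107 (mod 1073)
3^32 ≡ 107^2 = 11449 ≡ 719 (mod 1073)
3^64 ≡ 719^2 = 516961 ≡ 848 (mod 1073)
3^128 ≡ 848^2 = 719104 ≡ 194 (mod 1073)
3^256 ≡ 194^2 = 37636 ≡ 81 (mod 1073)
3^512 ≡ 81^2 = 6561 ≡ 123 (mod 1073)
3^1024 ≡ 123^2 = 15129 ≡ 107 (mod 1073)
1072 = 1024 + 32 + 16 in binary powers of 2.
So 3^1072 ≡ 107 · 719 · 107 ≡ 848 (mod 1073).
Since 848 ≠ 1, base 3 is a Fermat witness: 1073 is composite.

848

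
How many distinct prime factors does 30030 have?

30030 = 2 · 15015
15015 = 3 · 5005
5005 = 5 · 1001
1001 = 7 · 143
143 = 11 · 13
30030 = 2 · 3 · 5 · 7 · 11 · 13, which has 6 distinct prime factors.

6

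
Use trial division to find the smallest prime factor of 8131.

8131 is odd.
Digit sum 13, not divisible by 3.
Ends in 1: not divisible by 5.
7: 8131 = 7·1161 + 4
11: 8131 = 11·739 + 2
13: 8131 = 13·625 + 6
17: 8131 = 17·478 + 5
19: 8131 = 19·427 + 18
23: 8131 = 23·353 + 12
29: 8131 = 29·280 + 11
31: 8131 = 31·262 + 9
37: 8131 = 37·219 + 28
41: 8131 = 41·198 + 13
43: 8131 = 43·189 + 4
47: 8131 = 47·173

47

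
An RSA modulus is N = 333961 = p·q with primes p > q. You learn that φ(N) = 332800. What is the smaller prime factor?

φ(n) = (p−1)(q−1) = n − (p+q) + 1, so p + q = 333961 − 332800 + 1 = 1162.
p and q are the roots of t² − 1162t + 333961 = 0.
Discriminant: 1162² − 4·333961 = 1350244 − 1335844 = 14400; √14400 = 120.
q = (1162 − 120)/2 = 521, p = (1162 + 120)/2 = 641.
Check: 521 · 641 = 333961.

521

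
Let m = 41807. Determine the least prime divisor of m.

41807 is odd.
Digit sum 20, not divisible by 3.
Ends in 7: not divisible by 5.
7: 41807 = 7·5972 + 3
11: 41807 = 11·3800 + 7
13: 41807 = 13·3215 + 12
17: 41807 = 17·2459 + 4
19: 41807 = 19·2200 + 7
23: 41807 = 23·1817 + 16
29: 41807 = 29·1441 + 18
31: 41807 = 31·1348 + 19
37: 41807 = 37·1129 + 34
41: 41807 = 41·1019 + 28
43: 41807 = 43·972 + 11
47: 41807 = 47·889 + 24
53: 41807 = 53·788 + 43
59: 41807 = 59·708 + 35
61: 41807 = 61·685 + 22
67: 41807 = 67·623 + 66
71: 41807 = 71·588 + 59
73: 41807 = 73·572 + 51
79: 41807 = 79·529 + 16
83: 41807 = 83·503 + 58
89: 41807 = 89·469 + 66
97: 41807 = 97·431

97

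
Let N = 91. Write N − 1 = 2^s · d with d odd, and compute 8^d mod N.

8

91 − 1 = 90 = 2^1 · 45, so d = 45.
8^1 ≡ 8 (mod 91)
8^2 ≡ 8^2 = 64 ≡ 64 (mod 91)
8^4 ≡ 64^2 = 4096 ≡ 1 (mod 91)
8^8 ≡ 1^2 = 1 ≡ 1 (mod 91)
8^16 ≡ 1^2 = 1 ≡ 1 (mod 91)
8^32 ≡ 1^2 = 1 ≡ 1 (mod 91)
45 = 32 + 8 + 4 + 1 in binary powers of 2.
So 8^45 ≡ 1 · 1 · 1 · 8 ≡ 8 (mod 91).
Squaring chain: 8; never reaches −1, so base 8 is a Miller–Rabin witness that 91 is composite.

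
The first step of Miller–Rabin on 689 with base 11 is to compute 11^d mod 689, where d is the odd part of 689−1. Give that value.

93

689 − 1 = 688 = 2^4 · 43, so d = 43.
11^1 ≡ 11 (mod 689)
11^2 ≡ 11^2 = 121 ≡ 121 (mod 689)
11^4 ≡ 121^2 = 14641 ≡ 172 (mod 689)
11^8 ≡ 172^2 = 29584 ≡ 646 (mod 689)
11^16 ≡ 646^2 = 417316 ≡ 471 (mod 689)
11^32 ≡ 471^2 = 221841 ≡ 672 (mod 689)
43 = 32 + 8 + 2 + 1 in binary powers of 2.
So 11^43 ≡ 672 · 646 · 121 · 11 ≡ 93 (mod 689).
Squaring chain: 93 → 381 → 471 → 672; never reaches −1, so base 11 is a Miller–Rabin witness that 689 is composite.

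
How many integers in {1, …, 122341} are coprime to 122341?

112608

Factor: 122341 = 19 · 47 · 137.
φ(122341) = (19−1) · (47−1) · (137−1) = 18 · 46 · 136 = 112608.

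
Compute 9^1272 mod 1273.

9^1 ≡ 9 (mod 1273)
9^2 ≡ 9^2 = 81 ≡ 81 (mod 1273)
9^4 ≡ 81^2 = 6561 ≡ 196 (mod 1273)
9^8 ≡ 196^2 = 38416 ≡ 226 (mod 1273)
9^16 ≡ 226^2 = 51076 ≡ 156 (mod 1273)
9^32 ≡ 156^2 = 24336 ≡ 149 (mod 1273)
9^64 ≡ 149^2 = 22201 ≡ 560 (mod 1273)
9^128 ≡ 560^2 = 313600 ≡ 442 (mod 1273)
9^256 ≡ 442^2 = 195364 ≡ 595 (mod 1273)
9^512 ≡ 595^2 = 354025 ≡ 131 (mod 1273)
9^1024 ≡ 131^2 = 17161 ≡ 612 (mod 1273)
1272 = 1024 + 128 + 64 + 32 + 16 + 8 in binary powers of 2.
So 9^1272 ≡ 612 · 442 · 560 · 149 · 156 · 226 ≡ 710 (mod 1273).
Since 710 ≠ 1, base 9 is a Fermat witness: 1273 is composite.

710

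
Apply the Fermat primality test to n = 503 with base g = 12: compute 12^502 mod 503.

12^1 ≡ 12 (mod 503)
12^2 ≡ 12^2 = 144 ≡ 144 (mod 503)
12^4 ≡ 144^2 = 20736 ≡ 113 (mod 503)
12^8 ≡ 113^2 = 12769 ≡ 194 (mod 503)
12^16 ≡ 194^2 = 37636 ≡ 414 (mod 503)
12^32 ≡ 414^2 = 171396 ≡ 376 (mod 503)
12^64 ≡ 376^2 = 141376 ≡ 33 (mod 503)
12^128 ≡ 33^2 = 1089 ≡ 83 (mod 503)
12^256 ≡ 83^2 = 6889 ≡ 350 (mod 503)
502 = 256 + 128 + 64 + 32 + 16 + 4 + 2 in binary powers of 2.
So 12^502 ≡ 350 · 83 · 33 · 376 · 414 · 113 · 144 ≡ 1 (mod 503).
Since the result is 1, base 12 gives no evidence that 503 is composite.

1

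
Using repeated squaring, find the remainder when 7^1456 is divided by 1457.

7^1 ≡ 7 (mod 1457)
7^2 ≡ 7^2 = 49 ≡ 49 (mod 1457)
7^4 ≡ 49^2 = 2401 ≡ 944 (mod 1457)
7^8 ≡ 944^2 = 891136 ≡ 909 (mod 1457)
7^16 ≡ 909^2 = 826281 ≡ 162 (mod 1457)
7^32 ≡ 162^2 = 26244 ≡ 18 (mod 1457)
7^64 ≡ 18^2 = 324 ≡ 324 (mod 1457)
7^128 ≡ 324^2 = 104976 ≡ 72 (mod 1457)
7^256 ≡ 72^2 = 5184 ≡ 813 (mod 1457)
7^512 ≡ 813^2 = 660969 ≡ 948 (mod 1457)
7^1024 ≡ 948^2 = 898704 ≡ 1192 (mod 1457)
1456 = 1024 + 256 + 128 + 32 + 16 in binary powers of 2.
So 7^1456 ≡ 1192 · 813 · 72 · 18 · 162 ≡ 1278 (mod 1457).
Since 1278 ≠ 1, base 7 is a Fermat witness: 1457 is composite.

1278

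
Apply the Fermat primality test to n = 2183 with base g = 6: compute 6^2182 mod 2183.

6^1 ≡ 6 (mod 2183)
6^2 ≡ 6^2 = 36 ≡ 36 (mod 2183)
6^4 ≡ 36^2 = 1296 ≡ 1296 (mod 2183)
6^8 ≡ 1296^2 = 1679616 ≡ 889 (mod 2183)
6^16 ≡ 889^2 = 790321 ≡ 75 (mod 2183)
6^32 ≡ 75^2 = 5625 ≡ 1259 (mod 2183)
6^64 ≡ 1259^2 = 1585081 ≡ 223 (mod 2183)
6^128 ≡ 223^2 = 49729 ≡ 1703 (mod 2183)
6^256 ≡ 1703^2 = 2900209 ≡ 1185 (mod 2183)
6^512 ≡ 1185^2 = 1404225 ≡ 556 (mod 2183)
6^1024 ≡ 556^2 = 309136 ≡ 1333 (mod 2183)
6^2048 ≡ 1333^2 = 1776889 ≡ 2110 (mod 2183)
2182 = 2048 + 128 + 4 + 2 in binary powers of 2.
So 6^2182 ≡ 2110 · 1703 · 1296 · 36 ≡ 1553 (mod 2183).
Since 1553 ≠ 1, base 6 is a Fermat witness: 2183 is composite.

1553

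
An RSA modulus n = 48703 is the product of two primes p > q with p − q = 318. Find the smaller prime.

113

Since p = q + 318, we have 48703 = q(q + 318), so q² + 318q − 48703 = 0.
Discriminant: 318² + 4·48703 = 101124 + 194812 = 295936; √295936 = 544.
q = (−318 + 544)/2 = 113, and p = q + 318 = 431.
Check: 113 · 431 = 48703.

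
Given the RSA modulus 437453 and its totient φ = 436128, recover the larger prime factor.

φ(n) = (p−1)(q−1) = n − (p+q) + 1, so p + q = 437453 − 436128 + 1 = 1326.
p and q are the roots of t² − 1326t + 437453 = 0.
Discriminant: 1326² − 4·437453 = 1758276 − 1749812 = 8464; √8464 = 92.
q = (1326 − 92)/2 = 617, p = (1326 + 92)/2 = 709.
Check: 617 · 709 = 437453.

709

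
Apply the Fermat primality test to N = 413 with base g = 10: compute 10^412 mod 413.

10^1 ≡ 10 (mod 413)
10^2 ≡ 10^2 = 100 ≡ 100 (mod 413)
10^4 ≡ 100^2 = 10000 ≡ 88 (mod 413)
10^8 ≡ 88^2 = 7744 ≡ 310 (mod 413)
10^16 ≡ 310^2 = 96100 ≡ 284 (mod 413)
10^32 ≡ 284^2 = 80656 ≡ 121 (mod 413)
10^64 ≡ 121^2 = 14641 ≡ 186 (mod 413)
10^128 ≡ 186^2 = 34596 ≡ 317 (mod 413)
10^256 ≡ 317^2 = 100489 ≡ 130 (mod 413)
412 = 256 + 128 + 16 + 8 + 4 in binary powers of 2.
So 10^412 ≡ 130 · 317 · 284 · 310 · 88 ≡ 186 (mod 413).
Since 186 ≠ 1, base 10 is a Fermat witness: 413 is composite.

186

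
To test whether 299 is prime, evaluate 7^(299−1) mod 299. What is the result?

108

7^1 ≡ 7 (mod 299)
7^2 ≡ 7^2 = 49 ≡ 49 (mod 299)
7^4 ≡ 49^2 = 2401 ≡ 9 (mod 299)
7^8 ≡ 9^2 = 81 ≡ 81 (mod 299)
7^16 ≡ 81^2 = 6561 ≡ 282 (mod 299)
7^32 ≡ 282^2 = 79524 ≡ 289 (mod 299)
7^64 ≡ 289^2 = 83521 ≡ 100 (mod 299)
7^128 ≡ 100^2 = 10000 ≡ 133 (mod 299)
7^256 ≡ 133^2 = 17689 ≡ 48 (mod 299)
298 = 256 + 32 + 8 + 2 in binary powers of 2.
So 7^298 ≡ 48 · 289 · 81 · 49 ≡ 108 (mod 299).
Since 108 ≠ 1, base 7 is a Fermat witness: 299 is composite.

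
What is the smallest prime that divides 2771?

2771 is odd.
Digit sum 17, not divisible by 3.
Ends in 1: not divisible by 5.
7: 2771 = 7·395 + 6
11: 2771 = 11·251 + 10
13: 2771 = 13·213 + 2
17: 2771 = 17·163

17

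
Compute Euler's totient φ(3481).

3422

Factor: 3481 = 59^2.
φ(3481) = 59^1·(59−1) = 3422.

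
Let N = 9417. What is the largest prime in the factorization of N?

9417 = 3 · 3139
3139 = 43 · 73
73 is prime.
So 9417 = 3 · 43 · 73; the largest prime factor is 73.

73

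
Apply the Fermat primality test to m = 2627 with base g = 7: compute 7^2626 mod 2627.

7^1 ≡ 7 (mod 2627)
7^2 ≡ 7^2 = 49 ≡ 49 (mod 2627)
7^4 ≡ 49^2 = 2401 ≡ 2401 (mod 2627)
7^8 ≡ 2401^2 = 5764801 ≡ 1163 (mod 2627)
7^16 ≡ 1163^2 = 1352569 ≡ 2291 (mod 2627)
7^32 ≡ 2291^2 = 5248681 ≡ 2562 (mod 2627)
7^64 ≡ 2562^2 = 6563844 ≡ 1598 (mod 2627)
7^128 ≡ 1598^2 = 2553604 ≡ 160 (mod 2627)
7^256 ≡ 160^2 = 25600 ≡ 1957 (mod 2627)
7^512 ≡ 1957^2 = 3829849 ≡ 2310 (mod 2627)
7^1024 ≡ 2310^2 = 5336100 ≡ 663 (mod 2627)
7^2048 ≡ 663^2 = 439569 ≡ 860 (mod 2627)
2626 = 2048 + 512 + 64 + 2 in binary powers of 2.
So 7^2626 ≡ 860 · 2310 · 1598 · 49 ≡ 774 (mod 2627).
Since 774 ≠ 1, base 7 is a Fermat witness: 2627 is composite.

774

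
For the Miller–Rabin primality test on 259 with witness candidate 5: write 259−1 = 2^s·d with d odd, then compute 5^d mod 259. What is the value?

97

259 − 1 = 258 = 2^1 · 129, so d = 129.
5^1 ≡ 5 (mod 259)
5^2 ≡ 5^2 = 25 ≡ 25 (mod 259)
5^4 ≡ 25^2 = 625 ≡ 107 (mod 259)
5^8 ≡ 107^2 = 11449 ≡ 53 (mod 259)
5^16 ≡ 53^2 = 2809 ≡ 219 (mod 259)
5^32 ≡ 219^2 = 47961 ≡ 46 (mod 259)
5^64 ≡ 46^2 = 2116 ≡ 44 (mod 259)
5^128 ≡ 44^2 = 1936 ≡ 123 (mod 259)
129 = 128 + 1 in binary powers of 2.
So 5^129 ≡ 123 · 5 ≡ 97 (mod 259).
Squaring chain: 97; never reaches −1, so base 5 is a Miller–Rabin witness that 259 is composite.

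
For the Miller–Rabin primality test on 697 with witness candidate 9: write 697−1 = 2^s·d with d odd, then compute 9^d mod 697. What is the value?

697 − 1 = 696 = 2^3 · 87, so d = 87.
9^1 ≡ 9 (mod 697)
9^2 ≡ 9^2 = 81 ≡ 81 (mod 697)
9^4 ≡ 81^2 = 6561 ≡ 288 (mod 697)
9^8 ≡ 288^2 = 82944 ≡ 1 (mod 697)
9^16 ≡ 1^2 = 1 ≡ 1 (mod 697)
9^32 ≡ 1^2 = 1 ≡ 1 (mod 697)
9^64 ≡ 1^2 = 1 ≡ 1 (mod 697)
87 = 64 + 16 + 4 + 2 + 1 in binary powers of 2.
So 9^87 ≡ 1 · 1 · 288 · 81 · 9 ≡ 155 (mod 697).
Squaring chain: 155 → 327 → 288; never reaches −1, so base 9 is a Miller–Rabin witness that 697 is composite.

155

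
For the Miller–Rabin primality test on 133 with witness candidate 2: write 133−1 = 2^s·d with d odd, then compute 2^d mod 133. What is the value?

50

133 − 1 = 132 = 2^2 · 33, so d = 33.
2^1 ≡ 2 (mod 133)
2^2 ≡ 2^2 = 4 ≡ 4 (mod 133)
2^4 ≡ 4^2 = 16 ≡ 16 (mod 133)
2^8 ≡ 16^2 = 256 ≡ 123 (mod 133)
2^16 ≡ 123^2 = 15129 ≡ 100 (mod 133)
2^32 ≡ 100^2 = 10000 ≡ 25 (mod 133)
33 = 32 + 1 in binary powers of 2.
So 2^33 ≡ 25 · 2 ≡ 50 (mod 133).
Squaring chain: 50 → 106; never reaches −1, so base 2 is a Miller–Rabin witness that 133 is composite.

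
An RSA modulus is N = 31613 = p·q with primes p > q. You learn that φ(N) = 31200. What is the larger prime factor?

φ(n) = (p−1)(q−1) = n − (p+q) + 1, so p + q = 31613 − 31200 + 1 = 414.
p and q are the roots of t² − 414t + 31613 = 0.
Discriminant: 414² − 4·31613 = 171396 − 126452 = 44944; √44944 = 212.
q = (414 − 212)/2 = 101, p = (414 + 212)/2 = 313.
Check: 101 · 313 = 31613.

313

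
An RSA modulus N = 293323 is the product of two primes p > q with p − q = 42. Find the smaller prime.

Since p = q + 42, we have 293323 = q(q + 42), so q² + 42q − 293323 = 0.
Discriminant: 42² + 4·293323 = 1764 + 1173292 = 1175056; √1175056 = 1084.
q = (−42 + 1084)/2 = 521, and p = q + 42 = 563.
Check: 521 · 563 = 293323.

521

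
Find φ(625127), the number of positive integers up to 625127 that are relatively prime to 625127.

599040

Factor: 625127 = 41 · 79 · 193.
φ(625127) = (41−1) · (79−1) · (193−1) = 40 · 78 · 192 = 599040.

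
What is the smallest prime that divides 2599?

2599 is odd.
Digit sum 25, not divisible by 3.
Ends in 9: not divisible by 5.
7: 2599 = 7·371 + 2
11: 2599 = 11·236 + 3
13: 2599 = 13·199 + 12
17: 2599 = 17·152 + 15
19: 2599 = 19·136 + 15
23: 2599 = 23·113

23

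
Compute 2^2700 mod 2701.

2^1 ≡ 2 (mod 2701)
2^2 ≡ 2^2 = 4 ≡ 4 (mod 2701)
2^4 ≡ 4^2 = 16 ≡ 16 (mod 2701)
2^8 ≡ 16^2 = 256 ≡ 256 (mod 2701)
2^16 ≡ 256^2 = 65536 ≡ 712 (mod 2701)
2^32 ≡ 712^2 = 506944 ≡ 1857 (mod 2701)
2^64 ≡ 1857^2 = 3448449 ≡ 1973 (mod 2701)
2^128 ≡ 1973^2 = 3892729 ≡ 588 (mod 2701)
2^256 ≡ 588^2 = 345744 ≡ 16 (mod 2701)
2^512 ≡ 16^2 = 256 ≡ 256 (mod 2701)
2^1024 ≡ 256^2 = 65536 ≡ 712 (mod 2701)
2^2048 ≡ 712^2 = 506944 ≡ 1857 (mod 2701)
2700 = 2048 + 512 + 128 + 8 + 4 in binary powers of 2.
So 2^2700 ≡ 1857 · 256 · 588 · 256 · 16 ≡ 1 (mod 2701).
Since the result is 1, base 2 gives no evidence that 2701 is composite.

1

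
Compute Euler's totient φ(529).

Factor: 529 = 23^2.
φ(529) = 23^1·(23−1) = 506.

506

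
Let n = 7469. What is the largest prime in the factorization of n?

7469 = 7 · 1067
1067 = 11 · 97
97 is prime.
So 7469 = 7 · 11 · 97; the largest prime factor is 97.

97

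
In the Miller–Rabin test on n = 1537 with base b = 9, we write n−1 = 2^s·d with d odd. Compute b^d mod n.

729

1537 − 1 = 1536 = 2^9 · 3, so d = 3.
9^1 ≡ 9 (mod 1537)
9^2 ≡ 9^2 = 81 ≡ 81 (mod 1537)
3 = 2 + 1 in binary powers of 2.
So 9^3 ≡ 81 · 9 ≡ 729 (mod 1537).
Squaring chain: 729 → 1176 → 1213 → 460 → 1031 → 894 → 1533 → 16 → 256; never reaches −1, so base 9 is a Miller–Rabin witness that 1537 is composite.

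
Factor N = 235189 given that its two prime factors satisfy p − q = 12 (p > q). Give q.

479

Since p = q + 12, we have 235189 = q(q + 12), so q² + 12q − 235189 = 0.
Discriminant: 12² + 4·235189 = 144 + 940756 = 940900; √940900 = 970.
q = (−12 + 970)/2 = 479, and p = q + 12 = 491.
Check: 479 · 491 = 235189.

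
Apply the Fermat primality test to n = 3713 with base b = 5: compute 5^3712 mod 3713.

3391

5^1 ≡ 5 (mod 3713)
5^2 ≡ 5^2 = 25 ≡ 25 (mod 3713)
5^4 ≡ 25^2 = 625 ≡ 625 (mod 3713)
5^8 ≡ 625^2 = 390625 ≡ 760 (mod 3713)
5^16 ≡ 760^2 = 577600 ≡ 2085 (mod 3713)
5^32 ≡ 2085^2 = 4347225 ≡ 3015 (mod 3713)
5^64 ≡ 3015^2 = 9090225 ≡ 801 (mod 3713)
5^128 ≡ 801^2 = 641601 ≡ 2965 (mod 3713)
5^256 ≡ 2965^2 = 8791225 ≡ 2554 (mod 3713)
5^512 ≡ 2554^2 = 6522916 ≡ 2888 (mod 3713)
5^1024 ≡ 2888^2 = 8340544 ≡ 1146 (mod 3713)
5^2048 ≡ 1146^2 = 1313316 ≡ 2627 (mod 3713)
3712 = 2048 + 1024 + 512 + 128 in binary powers of 2.
So 5^3712 ≡ 2627 · 1146 · 2888 · 2965 ≡ 3391 (mod 3713).
Since 3391 ≠ 1, base 5 is a Fermat witness: 3713 is composite.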